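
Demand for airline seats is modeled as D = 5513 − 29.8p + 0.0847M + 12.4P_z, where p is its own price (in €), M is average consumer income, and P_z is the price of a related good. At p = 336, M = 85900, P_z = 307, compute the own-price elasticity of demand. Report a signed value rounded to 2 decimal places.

-1.52

At the given values, D = 5513 − 29.8(336) + 0.0847(85900) + 12.4(307) = 6582.73.
∂D/∂p = −29.8.
E = (-29.8) × (336/6582.73) = -1.5210…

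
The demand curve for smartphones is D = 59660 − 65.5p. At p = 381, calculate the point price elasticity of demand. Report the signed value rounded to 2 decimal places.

-0.72

dD/dp = −65.5. At p = 381, D = 59660 − 65.5(381) = 34704.5.
Ed = (dD/dp)·(p/D) = −65.5 × (381/34704.5) = -0.7190…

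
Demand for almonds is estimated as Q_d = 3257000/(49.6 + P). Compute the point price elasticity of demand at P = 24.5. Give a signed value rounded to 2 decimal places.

-0.33

dQ_d/dP = −3257000/(49.6 + P)² = -593.173. At P = 24.5, Q_d = 43954.1.
Ed = (dQ_d/dP)·(P/Q_d) = (-593.173) × (24.5/43954.1) = -0.3306…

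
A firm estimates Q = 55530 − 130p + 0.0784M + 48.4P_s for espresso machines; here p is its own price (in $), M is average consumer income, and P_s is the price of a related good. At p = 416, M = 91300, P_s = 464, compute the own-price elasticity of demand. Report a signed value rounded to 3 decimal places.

-1.741

At the given values, Q = 55530 − 130(416) + 0.0784(91300) + 48.4(464) = 31065.52.
∂Q/∂p = −130.
E = (-130) × (416/31065.52) = -1.74083…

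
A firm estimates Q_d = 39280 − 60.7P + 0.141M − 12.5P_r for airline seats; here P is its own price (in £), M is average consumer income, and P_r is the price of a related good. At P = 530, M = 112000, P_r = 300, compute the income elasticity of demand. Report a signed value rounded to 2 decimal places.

At the given values, Q_d = 39280 − 60.7(530) + 0.141(112000) − 12.5(300) = 19151.
∂Q_d/∂M = 0.141.
E = (0.141) × (112000/19151) = 0.8246…

0.82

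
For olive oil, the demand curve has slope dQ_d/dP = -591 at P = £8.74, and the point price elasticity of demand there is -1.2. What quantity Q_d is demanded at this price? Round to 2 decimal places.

Ed = (dQ_d/dP)·(P/Q_d) ⇒ Q_d = (dQ_d/dP)·P/Ed = (-591)·8.74/(-1.2) = 4304.45

4304.45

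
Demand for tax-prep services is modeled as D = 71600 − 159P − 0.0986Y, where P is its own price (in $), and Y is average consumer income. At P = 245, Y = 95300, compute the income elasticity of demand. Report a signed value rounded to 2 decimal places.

-0.40

At the given values, D = 71600 − 159(245) − 0.0986(95300) = 23248.42.
∂D/∂Y = -0.0986.
E = (-0.0986) × (95300/23248.42) = -0.4041…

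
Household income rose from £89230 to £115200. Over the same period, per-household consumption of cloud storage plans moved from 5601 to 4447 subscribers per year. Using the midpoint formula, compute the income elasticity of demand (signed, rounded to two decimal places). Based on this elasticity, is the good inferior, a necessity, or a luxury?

-0.90; inferior

%ΔQ = (4447 − 5601)/[( 5601 + 4447)/2] = -1154/5024 = -0.229697…
%ΔIncome = (115200 − 89230)/[( 89230 + 115200)/2] = 25970/102215 = 0.254072…
E_income = (-1154/5024) / (25970/102215) = -0.9040…
E_income < 0 ⇒ inferior good.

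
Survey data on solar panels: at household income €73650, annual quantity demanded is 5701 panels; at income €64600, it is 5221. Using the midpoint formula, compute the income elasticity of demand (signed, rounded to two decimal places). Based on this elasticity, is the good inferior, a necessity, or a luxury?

0.67; necessity

%ΔQ = (5221 − 5701)/[( 5701 + 5221)/2] = -480/5461 = -0.087895…
%ΔIncome = (64600 − 73650)/[( 73650 + 64600)/2] = -9050/69125 = -0.130922…
E_income = (-480/5461) / (-9050/69125) = 0.6713…
0 < E_income < 1 ⇒ normal good, necessity.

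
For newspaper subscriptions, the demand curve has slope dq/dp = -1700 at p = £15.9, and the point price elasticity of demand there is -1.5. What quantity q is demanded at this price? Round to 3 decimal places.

18020.000

Ed = (dq/dp)·(p/q) ⇒ q = (dq/dp)·p/Ed = (-1700)·15.9/(-1.5) = 18020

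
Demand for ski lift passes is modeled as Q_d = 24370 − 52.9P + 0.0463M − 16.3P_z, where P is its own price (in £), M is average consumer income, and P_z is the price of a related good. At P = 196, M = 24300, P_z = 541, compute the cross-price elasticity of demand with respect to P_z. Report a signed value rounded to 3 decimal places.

-1.398

At the given values, Q_d = 24370 − 52.9(196) + 0.0463(24300) − 16.3(541) = 6308.39.
∂Q_d/∂P_z = -16.3.
E = (-16.3) × (541/6308.39) = -1.39786…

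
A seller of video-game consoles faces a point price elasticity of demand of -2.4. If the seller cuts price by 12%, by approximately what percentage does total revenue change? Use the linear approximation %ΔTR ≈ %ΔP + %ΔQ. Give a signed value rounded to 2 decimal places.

%ΔQ ≈ Ed × %ΔP = (-2.4) × (-12%) = +28.8000%
%ΔTR ≈ %ΔP + %ΔQ = (-12%) + (+28.8000%) = +16.8000%

+16.80%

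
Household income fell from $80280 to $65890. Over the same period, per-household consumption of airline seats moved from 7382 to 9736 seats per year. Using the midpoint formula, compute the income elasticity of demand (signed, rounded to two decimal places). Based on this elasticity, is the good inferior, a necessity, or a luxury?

%ΔQ = (9736 − 7382)/[( 7382 + 9736)/2] = 2354/8559 = 0.275032…
%ΔIncome = (65890 − 80280)/[( 80280 + 65890)/2] = -14390/73085 = -0.196894…
E_income = (2354/8559) / (-14390/73085) = -1.3968…
E_income < 0 ⇒ inferior good.

-1.40; inferior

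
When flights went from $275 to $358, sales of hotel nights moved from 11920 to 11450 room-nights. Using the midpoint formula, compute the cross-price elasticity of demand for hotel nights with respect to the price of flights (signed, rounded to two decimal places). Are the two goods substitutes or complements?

%ΔQ_{hotel nights} = (11450 − 11920)/avg = -470/11685 = -0.040222…
%ΔP_{flights} = (358 − 275)/avg = 83/316.5 = 0.262243…
E_cross = (-470/11685) / (83/316.5) = -0.1533…
E_cross < 0 ⇒ the goods are complements.

-0.15; complements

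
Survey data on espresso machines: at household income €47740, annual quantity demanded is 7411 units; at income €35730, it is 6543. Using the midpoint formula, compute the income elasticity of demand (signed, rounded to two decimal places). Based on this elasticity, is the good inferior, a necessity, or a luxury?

0.43; necessity

%ΔQ = (6543 − 7411)/[( 7411 + 6543)/2] = -868/6977 = -0.124408…
%ΔIncome = (35730 − 47740)/[( 47740 + 35730)/2] = -12010/41735 = -0.287768…
E_income = (-868/6977) / (-12010/41735) = 0.4323…
0 < E_income < 1 ⇒ normal good, necessity.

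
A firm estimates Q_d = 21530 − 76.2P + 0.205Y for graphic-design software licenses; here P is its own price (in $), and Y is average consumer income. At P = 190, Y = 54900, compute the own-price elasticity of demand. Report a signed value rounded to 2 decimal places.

At the given values, Q_d = 21530 − 76.2(190) + 0.205(54900) = 18306.5.
∂Q_d/∂P = −76.2.
E = (-76.2) × (190/18306.5) = -0.7908…

-0.79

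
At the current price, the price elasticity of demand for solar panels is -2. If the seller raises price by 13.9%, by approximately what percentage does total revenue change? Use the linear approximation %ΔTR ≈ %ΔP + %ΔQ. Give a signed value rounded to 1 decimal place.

-13.9%

%ΔQ ≈ Ed × %ΔP = (-2) × (+13.9%) = -27.8000%
%ΔTR ≈ %ΔP + %ΔQ = (+13.9%) + (-27.8000%) = -13.9000%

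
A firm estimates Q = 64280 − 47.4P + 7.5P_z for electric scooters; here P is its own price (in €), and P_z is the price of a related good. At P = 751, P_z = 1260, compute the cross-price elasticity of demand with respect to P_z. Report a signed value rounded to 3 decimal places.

At the given values, Q = 64280 − 47.4(751) + 7.5(1260) = 38132.6.
∂Q/∂P_z = 7.5.
E = (7.5) × (1260/38132.6) = 0.24781…

0.248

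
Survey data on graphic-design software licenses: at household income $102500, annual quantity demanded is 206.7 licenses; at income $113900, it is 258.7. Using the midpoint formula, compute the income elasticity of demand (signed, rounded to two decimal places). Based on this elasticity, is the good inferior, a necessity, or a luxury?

2.12; luxury

%ΔQ = (258.7 − 206.7)/[( 206.7 + 258.7)/2] = 52/232.7 = 0.223463…
%ΔIncome = (113900 − 102500)/[( 102500 + 113900)/2] = 11400/108200 = 0.105360…
E_income = (52/232.7) / (11400/108200) = 2.1209…
E_income > 1 ⇒ normal good, luxury.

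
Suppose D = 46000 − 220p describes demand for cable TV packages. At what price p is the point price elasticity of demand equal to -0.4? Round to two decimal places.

59.74

Ed = −220p/(46000 − 220p). Set this equal to -0.4:
220p = 0.4·(46000 − 220p) ⇒ 220p(1 + 0.4) = 0.4·46000
p = 0.4·46000 / (220·1.4) = 59.7402…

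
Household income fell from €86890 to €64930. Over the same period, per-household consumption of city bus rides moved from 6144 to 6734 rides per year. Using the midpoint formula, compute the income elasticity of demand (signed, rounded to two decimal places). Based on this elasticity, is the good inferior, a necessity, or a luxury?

%ΔQ = (6734 − 6144)/[( 6144 + 6734)/2] = 590/6439 = 0.091629…
%ΔIncome = (64930 − 86890)/[( 86890 + 64930)/2] = -21960/75910 = -0.289289…
E_income = (590/6439) / (-21960/75910) = -0.3167…
E_income < 0 ⇒ inferior good.

-0.32; inferior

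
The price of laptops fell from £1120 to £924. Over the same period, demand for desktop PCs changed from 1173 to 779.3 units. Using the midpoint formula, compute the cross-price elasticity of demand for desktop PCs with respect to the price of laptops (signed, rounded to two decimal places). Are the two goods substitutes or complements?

%ΔQ_{desktop PCs} = (779.3 − 1173)/avg = -393.7/976.15 = -0.403319…
%ΔP_{laptops} = (924 − 1120)/avg = -196/1022 = -0.191780…
E_cross = (-393.7/976.15) / (-196/1022) = 2.1030…
E_cross > 0 ⇒ the goods are substitutes.

2.10; substitutes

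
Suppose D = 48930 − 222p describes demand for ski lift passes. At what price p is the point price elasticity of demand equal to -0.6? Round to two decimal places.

82.65

Ed = −222p/(48930 − 222p). Set this equal to -0.6:
222p = 0.6·(48930 − 222p) ⇒ 222p(1 + 0.6) = 0.6·48930
p = 0.6·48930 / (222·1.6) = 82.6520…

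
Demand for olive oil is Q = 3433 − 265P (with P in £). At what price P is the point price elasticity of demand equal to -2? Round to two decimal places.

Ed = −265P/(3433 − 265P). Set this equal to -2:
265P = 2·(3433 − 265P) ⇒ 265P(1 + 2) = 2·3433
P = 2·3433 / (265·3) = 8.6364…

8.64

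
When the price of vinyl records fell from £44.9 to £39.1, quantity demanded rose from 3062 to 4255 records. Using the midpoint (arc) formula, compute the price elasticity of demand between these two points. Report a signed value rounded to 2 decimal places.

%ΔQ = (4255 − 3062) / [(3062 + 4255)/2] = 1193/3658.5 = 0.326089…
%ΔP = (39.1 − 44.9) / [(44.9 + 39.1)/2] = -5.8/42 = -0.138095…
Arc Ed = %ΔQ / %ΔP = (1193/3658.5) / (-5.8/42) = -2.3613…

-2.36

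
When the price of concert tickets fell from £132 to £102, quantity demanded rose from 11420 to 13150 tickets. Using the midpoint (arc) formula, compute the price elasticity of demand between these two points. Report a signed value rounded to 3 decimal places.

%ΔQ = (13150 − 11420) / [(11420 + 13150)/2] = 1730/12285 = 0.140822…
%ΔP = (102 − 132) / [(132 + 102)/2] = -30/117 = -0.256410…
Arc Ed = %ΔQ / %ΔP = (1730/12285) / (-30/117) = -0.54920…

-0.549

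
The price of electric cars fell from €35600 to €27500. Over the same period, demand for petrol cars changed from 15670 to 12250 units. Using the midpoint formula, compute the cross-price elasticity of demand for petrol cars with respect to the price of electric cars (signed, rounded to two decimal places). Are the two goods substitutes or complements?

0.95; substitutes

%ΔQ_{petrol cars} = (12250 − 15670)/avg = -3420/13960 = -0.244985…
%ΔP_{electric cars} = (27500 − 35600)/avg = -8100/31550 = -0.256735…
E_cross = (-3420/13960) / (-8100/31550) = 0.9542…
E_cross > 0 ⇒ the goods are substitutes.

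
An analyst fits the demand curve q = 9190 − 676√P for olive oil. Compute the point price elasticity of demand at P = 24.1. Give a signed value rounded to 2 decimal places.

dq/dP = −676/(2√P) = -68.8507. At P = 24.1, q = 5871.4.
Ed = (dq/dP)·(P/q) = (-68.8507) × (24.1/5871.4) = -0.2826…

-0.28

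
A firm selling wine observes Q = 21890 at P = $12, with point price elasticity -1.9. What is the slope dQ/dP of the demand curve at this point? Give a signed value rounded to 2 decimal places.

-3465.92

Ed = (dQ/dP)·(P/Q) ⇒ dQ/dP = Ed·Q/P = (-1.9)·21890/12 = -3465.9166…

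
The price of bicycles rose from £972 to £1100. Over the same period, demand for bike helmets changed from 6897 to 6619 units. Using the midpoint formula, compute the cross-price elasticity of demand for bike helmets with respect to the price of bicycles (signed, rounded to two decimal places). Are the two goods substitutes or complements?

-0.33; complements

%ΔQ_{bike helmets} = (6619 − 6897)/avg = -278/6758 = -0.041136…
%ΔP_{bicycles} = (1100 − 972)/avg = 128/1036 = 0.123552…
E_cross = (-278/6758) / (128/1036) = -0.3329…
E_cross < 0 ⇒ the goods are complements.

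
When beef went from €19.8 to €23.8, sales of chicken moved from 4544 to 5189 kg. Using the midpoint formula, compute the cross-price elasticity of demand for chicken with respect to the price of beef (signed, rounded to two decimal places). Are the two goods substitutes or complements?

%ΔQ_{chicken} = (5189 − 4544)/avg = 645/4866.5 = 0.132538…
%ΔP_{beef} = (23.8 − 19.8)/avg = 4/21.8 = 0.183486…
E_cross = (645/4866.5) / (4/21.8) = 0.7223…
E_cross > 0 ⇒ the goods are substitutes.

0.72; substitutes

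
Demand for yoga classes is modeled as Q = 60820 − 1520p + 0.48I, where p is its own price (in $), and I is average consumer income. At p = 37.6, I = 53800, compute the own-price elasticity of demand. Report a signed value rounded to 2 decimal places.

-1.94

At the given values, Q = 60820 − 1520(37.6) + 0.48(53800) = 29492.
∂Q/∂p = −1520.
E = (-1520) × (37.6/29492) = -1.9378…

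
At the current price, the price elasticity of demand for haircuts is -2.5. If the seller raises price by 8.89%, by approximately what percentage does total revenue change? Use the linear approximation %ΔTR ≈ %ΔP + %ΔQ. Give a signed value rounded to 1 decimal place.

-13.3%

%ΔQ ≈ Ed × %ΔP = (-2.5) × (+8.89%) = -22.2250%
%ΔTR ≈ %ΔP + %ΔQ = (+8.89%) + (-22.2250%) = -13.3350%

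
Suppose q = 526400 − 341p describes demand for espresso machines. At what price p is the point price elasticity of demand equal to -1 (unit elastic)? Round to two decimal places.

771.85

Ed = −341p/(526400 − 341p). Set this equal to -1:
341p = 1·(526400 − 341p) ⇒ 341p(1 + 1) = 1·526400
p = 1·526400 / (341·2) = 771.8475…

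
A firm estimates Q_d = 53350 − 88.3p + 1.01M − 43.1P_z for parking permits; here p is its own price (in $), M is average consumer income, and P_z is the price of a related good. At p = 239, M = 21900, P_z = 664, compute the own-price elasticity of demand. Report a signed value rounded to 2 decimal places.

-0.82

At the given values, Q_d = 53350 − 88.3(239) + 1.01(21900) − 43.1(664) = 25746.9.
∂Q_d/∂p = −88.3.
E = (-88.3) × (239/25746.9) = -0.8196…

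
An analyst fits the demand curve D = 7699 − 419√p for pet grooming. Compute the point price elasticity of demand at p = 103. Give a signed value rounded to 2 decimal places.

dD/dp = −419/(2√p) = -20.6426. At p = 103, D = 3446.61.
Ed = (dD/dp)·(p/D) = (-20.6426) × (103/3446.61) = -0.6168…

-0.62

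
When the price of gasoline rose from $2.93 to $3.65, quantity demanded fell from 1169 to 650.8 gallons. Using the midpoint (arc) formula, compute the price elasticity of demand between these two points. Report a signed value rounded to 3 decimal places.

-2.602

%ΔQ = (650.8 − 1169) / [(1169 + 650.8)/2] = -518.2/909.9 = -0.569513…
%ΔP = (3.65 − 2.93) / [(2.93 + 3.65)/2] = 0.72/3.29 = 0.218844…
Arc Ed = %ΔQ / %ΔP = (-518.2/909.9) / (0.72/3.29) = -2.60235…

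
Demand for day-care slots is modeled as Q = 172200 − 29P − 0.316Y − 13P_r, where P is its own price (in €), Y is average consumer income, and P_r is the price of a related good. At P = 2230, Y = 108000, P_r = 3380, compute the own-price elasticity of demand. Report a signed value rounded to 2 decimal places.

-2.20

At the given values, Q = 172200 − 29(2230) − 0.316(108000) − 13(3380) = 29462.
∂Q/∂P = −29.
E = (-29) × (2230/29462) = -2.1950…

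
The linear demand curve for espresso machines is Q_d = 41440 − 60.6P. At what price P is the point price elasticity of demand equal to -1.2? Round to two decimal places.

373.00

Ed = −60.6P/(41440 − 60.6P). Set this equal to -1.2:
60.6P = 1.2·(41440 − 60.6P) ⇒ 60.6P(1 + 1.2) = 1.2·41440
P = 1.2·41440 / (60.6·2.2) = 372.9972…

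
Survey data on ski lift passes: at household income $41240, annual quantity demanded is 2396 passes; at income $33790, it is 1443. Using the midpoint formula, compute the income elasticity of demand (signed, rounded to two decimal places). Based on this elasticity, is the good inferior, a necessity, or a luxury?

2.50; luxury

%ΔQ = (1443 − 2396)/[( 2396 + 1443)/2] = -953/1919.5 = -0.496483…
%ΔIncome = (33790 − 41240)/[( 41240 + 33790)/2] = -7450/37515 = -0.198587…
E_income = (-953/1919.5) / (-7450/37515) = 2.5000…
E_income > 1 ⇒ normal good, luxury.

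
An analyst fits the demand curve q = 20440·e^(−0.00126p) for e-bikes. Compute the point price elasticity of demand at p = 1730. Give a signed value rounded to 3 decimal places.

-2.180

dq/dp = −0.00126·q = -2.9119. At p = 1730, q = 2311.03.
Ed = (dq/dp)·(p/q) = (-2.9119) × (1730/2311.03) = -2.1798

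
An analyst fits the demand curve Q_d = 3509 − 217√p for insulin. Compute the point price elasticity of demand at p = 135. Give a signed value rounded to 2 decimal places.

dQ_d/dp = −217/(2√p) = -9.33819. At p = 135, Q_d = 987.688.
Ed = (dQ_d/dp)·(p/Q_d) = (-9.33819) × (135/987.688) = -1.2763…

-1.28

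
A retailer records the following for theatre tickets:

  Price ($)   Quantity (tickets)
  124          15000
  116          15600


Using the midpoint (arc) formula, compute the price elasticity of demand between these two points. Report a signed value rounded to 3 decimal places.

-0.588

%ΔQ = (15600 − 15000) / [(15000 + 15600)/2] = 600/15300 = 0.039215…
%ΔP = (116 − 124) / [(124 + 116)/2] = -8/120 = -0.066666…
Arc Ed = %ΔQ / %ΔP = (600/15300) / (-8/120) = -0.58823…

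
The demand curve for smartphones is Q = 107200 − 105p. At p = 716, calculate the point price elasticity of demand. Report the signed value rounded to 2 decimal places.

-2.35

dQ/dp = −105. At p = 716, Q = 107200 − 105(716) = 32020.
Ed = (dQ/dp)·(p/Q) = −105 × (716/32020) = -2.3479…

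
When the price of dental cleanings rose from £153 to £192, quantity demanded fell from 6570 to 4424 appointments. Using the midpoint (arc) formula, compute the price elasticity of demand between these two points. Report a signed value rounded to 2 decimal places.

%ΔQ = (4424 − 6570) / [(6570 + 4424)/2] = -2146/5497 = -0.390394…
%ΔP = (192 − 153) / [(153 + 192)/2] = 39/172.5 = 0.226086…
Arc Ed = %ΔQ / %ΔP = (-2146/5497) / (39/172.5) = -1.7267…

-1.73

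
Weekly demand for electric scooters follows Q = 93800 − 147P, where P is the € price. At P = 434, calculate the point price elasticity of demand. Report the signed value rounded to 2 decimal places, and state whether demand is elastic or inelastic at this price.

dQ/dP = −147. At P = 434, Q = 93800 − 147(434) = 30002.
Ed = (dQ/dP)·(P/Q) = −147 × (434/30002) = -2.1264…
|Ed| = 2.13 > 1, so demand is elastic.

-2.13; elastic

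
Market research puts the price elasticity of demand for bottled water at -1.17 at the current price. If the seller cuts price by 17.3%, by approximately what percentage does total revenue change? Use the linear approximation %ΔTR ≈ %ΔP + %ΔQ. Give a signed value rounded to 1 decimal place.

+2.9%

%ΔQ ≈ Ed × %ΔP = (-1.17) × (-17.3%) = +20.2410%
%ΔTR ≈ %ΔP + %ΔQ = (-17.3%) + (+20.2410%) = +2.9410%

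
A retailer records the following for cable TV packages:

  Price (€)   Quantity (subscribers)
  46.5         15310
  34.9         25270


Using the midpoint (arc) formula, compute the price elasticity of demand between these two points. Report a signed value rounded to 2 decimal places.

-1.72

%ΔQ = (25270 − 15310) / [(15310 + 25270)/2] = 9960/20290 = 0.490882…
%ΔP = (34.9 − 46.5) / [(46.5 + 34.9)/2] = -11.6/40.7 = -0.285012…
Arc Ed = %ΔQ / %ΔP = (9960/20290) / (-11.6/40.7) = -1.7223…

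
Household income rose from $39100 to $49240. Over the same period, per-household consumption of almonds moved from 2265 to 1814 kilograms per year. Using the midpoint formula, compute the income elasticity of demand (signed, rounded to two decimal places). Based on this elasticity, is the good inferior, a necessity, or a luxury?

-0.96; inferior

%ΔQ = (1814 − 2265)/[( 2265 + 1814)/2] = -451/2039.5 = -0.221132…
%ΔIncome = (49240 − 39100)/[( 39100 + 49240)/2] = 10140/44170 = 0.229567…
E_income = (-451/2039.5) / (10140/44170) = -0.9632…
E_income < 0 ⇒ inferior good.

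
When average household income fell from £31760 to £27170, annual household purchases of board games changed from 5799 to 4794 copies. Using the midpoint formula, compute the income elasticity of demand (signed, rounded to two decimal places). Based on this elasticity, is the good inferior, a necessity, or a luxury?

%ΔQ = (4794 − 5799)/[( 5799 + 4794)/2] = -1005/5296.5 = -0.189747…
%ΔIncome = (27170 − 31760)/[( 31760 + 27170)/2] = -4590/29465 = -0.155778…
E_income = (-1005/5296.5) / (-4590/29465) = 1.2180…
E_income > 1 ⇒ normal good, luxury.

1.22; luxury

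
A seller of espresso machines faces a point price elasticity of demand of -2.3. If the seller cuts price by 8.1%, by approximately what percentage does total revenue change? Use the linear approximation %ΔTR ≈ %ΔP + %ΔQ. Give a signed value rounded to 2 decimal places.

+10.53%

%ΔQ ≈ Ed × %ΔP = (-2.3) × (-8.1%) = +18.6300%
%ΔTR ≈ %ΔP + %ΔQ = (-8.1%) + (+18.6300%) = +10.5300%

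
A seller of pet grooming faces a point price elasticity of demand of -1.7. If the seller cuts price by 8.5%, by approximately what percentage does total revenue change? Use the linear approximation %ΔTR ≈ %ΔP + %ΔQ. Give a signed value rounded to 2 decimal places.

%ΔQ ≈ Ed × %ΔP = (-1.7) × (-8.5%) = +14.4500%
%ΔTR ≈ %ΔP + %ΔQ = (-8.5%) + (+14.4500%) = +5.9500%

+5.95%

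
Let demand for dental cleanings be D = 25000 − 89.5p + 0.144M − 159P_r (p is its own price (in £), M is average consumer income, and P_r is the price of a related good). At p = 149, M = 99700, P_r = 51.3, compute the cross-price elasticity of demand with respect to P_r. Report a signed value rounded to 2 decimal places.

At the given values, D = 25000 − 89.5(149) + 0.144(99700) − 159(51.3) = 17864.6.
∂D/∂P_r = -159.
E = (-159) × (51.3/17864.6) = -0.4565…

-0.46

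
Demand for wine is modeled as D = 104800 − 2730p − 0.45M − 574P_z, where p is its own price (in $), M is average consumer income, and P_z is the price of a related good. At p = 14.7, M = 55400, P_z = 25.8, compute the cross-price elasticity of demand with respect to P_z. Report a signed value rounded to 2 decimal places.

At the given values, D = 104800 − 2730(14.7) − 0.45(55400) − 574(25.8) = 24929.8.
∂D/∂P_z = -574.
E = (-574) × (25.8/24929.8) = -0.5940…

-0.59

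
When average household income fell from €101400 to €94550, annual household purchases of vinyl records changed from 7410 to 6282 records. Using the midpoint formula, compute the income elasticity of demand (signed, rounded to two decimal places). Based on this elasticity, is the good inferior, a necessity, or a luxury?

%ΔQ = (6282 − 7410)/[( 7410 + 6282)/2] = -1128/6846 = -0.164767…
%ΔIncome = (94550 − 101400)/[( 101400 + 94550)/2] = -6850/97975 = -0.069915…
E_income = (-1128/6846) / (-6850/97975) = 2.3566…
E_income > 1 ⇒ normal good, luxury.

2.36; luxury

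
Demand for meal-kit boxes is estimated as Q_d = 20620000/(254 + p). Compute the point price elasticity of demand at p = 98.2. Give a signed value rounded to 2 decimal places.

-0.28

dQ_d/dp = −20620000/(254 + p)² = -166.23. At p = 98.2, Q_d = 58546.3.
Ed = (dQ_d/dp)·(p/Q_d) = (-166.23) × (98.2/58546.3) = -0.2788…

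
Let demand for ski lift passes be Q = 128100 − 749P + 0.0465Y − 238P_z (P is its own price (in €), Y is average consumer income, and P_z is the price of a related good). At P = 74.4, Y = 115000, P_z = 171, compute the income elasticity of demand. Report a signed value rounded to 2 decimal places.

At the given values, Q = 128100 − 749(74.4) + 0.0465(115000) − 238(171) = 37023.9.
∂Q/∂Y = 0.0465.
E = (0.0465) × (115000/37023.9) = 0.1444…

0.14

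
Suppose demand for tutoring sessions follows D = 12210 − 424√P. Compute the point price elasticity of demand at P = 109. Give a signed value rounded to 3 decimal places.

-0.284

dD/dP = −424/(2√P) = -20.3059. At P = 109, D = 7783.31.
Ed = (dD/dP)·(P/D) = (-20.3059) × (109/7783.31) = -0.28437…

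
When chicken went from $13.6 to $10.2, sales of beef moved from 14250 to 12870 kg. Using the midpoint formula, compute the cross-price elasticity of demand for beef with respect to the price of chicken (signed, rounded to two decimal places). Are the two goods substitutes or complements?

%ΔQ_{beef} = (12870 − 14250)/avg = -1380/13560 = -0.101769…
%ΔP_{chicken} = (10.2 − 13.6)/avg = -3.4/11.9 = -0.285714…
E_cross = (-1380/13560) / (-3.4/11.9) = 0.3561…
E_cross > 0 ⇒ the goods are substitutes.

0.36; substitutes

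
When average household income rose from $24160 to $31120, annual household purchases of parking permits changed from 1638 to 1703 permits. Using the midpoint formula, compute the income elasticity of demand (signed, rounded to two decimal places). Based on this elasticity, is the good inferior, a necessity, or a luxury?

0.15; necessity

%ΔQ = (1703 − 1638)/[( 1638 + 1703)/2] = 65/1670.5 = 0.038910…
%ΔIncome = (31120 − 24160)/[( 24160 + 31120)/2] = 6960/27640 = 0.251808…
E_income = (65/1670.5) / (6960/27640) = 0.1545…
0 < E_income < 1 ⇒ normal good, necessity.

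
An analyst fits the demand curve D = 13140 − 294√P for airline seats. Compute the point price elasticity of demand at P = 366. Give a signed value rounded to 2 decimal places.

-0.37

dD/dP = −294/(2√P) = -7.68381. At P = 366, D = 7515.45.
Ed = (dD/dP)·(P/D) = (-7.68381) × (366/7515.45) = -0.3741…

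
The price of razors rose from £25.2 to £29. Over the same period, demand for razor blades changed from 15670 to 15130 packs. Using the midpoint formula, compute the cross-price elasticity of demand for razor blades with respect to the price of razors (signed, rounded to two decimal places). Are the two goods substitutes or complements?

%ΔQ_{razor blades} = (15130 − 15670)/avg = -540/15400 = -0.035064…
%ΔP_{razors} = (29 − 25.2)/avg = 3.8/27.1 = 0.140221…
E_cross = (-540/15400) / (3.8/27.1) = -0.2500…
E_cross < 0 ⇒ the goods are complements.

-0.25; complements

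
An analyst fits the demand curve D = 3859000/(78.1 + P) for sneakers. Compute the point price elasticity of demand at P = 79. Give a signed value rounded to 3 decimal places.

dD/dP = −3859000/(78.1 + P)² = -156.359. At P = 79, D = 24564.
Ed = (dD/dP)·(P/D) = (-156.359) × (79/24564) = -0.50286…

-0.503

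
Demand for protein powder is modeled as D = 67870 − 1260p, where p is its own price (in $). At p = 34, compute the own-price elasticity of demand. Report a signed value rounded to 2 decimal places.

-1.71

At the given values, D = 67870 − 1260(34) = 25030.
∂D/∂p = −1260.
E = (-1260) × (34/25030) = -1.7115…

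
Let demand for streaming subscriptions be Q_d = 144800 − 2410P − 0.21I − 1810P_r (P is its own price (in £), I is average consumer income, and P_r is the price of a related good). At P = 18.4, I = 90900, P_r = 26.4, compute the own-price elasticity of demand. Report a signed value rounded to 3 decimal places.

At the given values, Q_d = 144800 − 2410(18.4) − 0.21(90900) − 1810(26.4) = 33583.
∂Q_d/∂P = −2410.
E = (-2410) × (18.4/33583) = -1.32042…

-1.320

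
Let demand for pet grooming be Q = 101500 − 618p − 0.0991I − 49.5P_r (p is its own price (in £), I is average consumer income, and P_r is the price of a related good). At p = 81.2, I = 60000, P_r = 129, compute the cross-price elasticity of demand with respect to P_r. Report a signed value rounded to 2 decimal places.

At the given values, Q = 101500 − 618(81.2) − 0.0991(60000) − 49.5(129) = 38986.9.
∂Q/∂P_r = -49.5.
E = (-49.5) × (129/38986.9) = -0.1637…

-0.16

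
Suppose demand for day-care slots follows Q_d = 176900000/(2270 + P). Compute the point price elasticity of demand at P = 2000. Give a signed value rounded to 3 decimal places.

dQ_d/dP = −176900000/(2270 + P)² = -9.70224. At P = 2000, Q_d = 41428.6.
Ed = (dQ_d/dP)·(P/Q_d) = (-9.70224) × (2000/41428.6) = -0.46838…

-0.468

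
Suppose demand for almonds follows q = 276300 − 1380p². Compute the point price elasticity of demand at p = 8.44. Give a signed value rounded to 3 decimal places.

-1.105

dq/dp = −2·1380·p = -23294.4. At p = 8.44, q = 177997.632.
Ed = (dq/dp)·(p/q) = (-23294.4) × (8.44/177997.632) = -1.10453…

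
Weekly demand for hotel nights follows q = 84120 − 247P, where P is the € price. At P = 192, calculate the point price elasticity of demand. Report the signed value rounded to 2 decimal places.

-1.29

dq/dP = −247. At P = 192, q = 84120 − 247(192) = 36696.
Ed = (dq/dP)·(P/q) = −247 × (192/36696) = -1.2923…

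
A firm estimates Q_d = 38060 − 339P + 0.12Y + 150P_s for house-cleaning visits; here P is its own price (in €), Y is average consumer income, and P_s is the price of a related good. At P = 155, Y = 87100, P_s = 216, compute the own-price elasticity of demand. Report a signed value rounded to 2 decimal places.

-1.85

At the given values, Q_d = 38060 − 339(155) + 0.12(87100) + 150(216) = 28367.
∂Q_d/∂P = −339.
E = (-339) × (155/28367) = -1.8523…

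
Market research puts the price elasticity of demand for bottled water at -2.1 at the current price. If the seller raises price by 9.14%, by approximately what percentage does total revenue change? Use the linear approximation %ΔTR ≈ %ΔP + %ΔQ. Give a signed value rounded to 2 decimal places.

%ΔQ ≈ Ed × %ΔP = (-2.1) × (+9.14%) = -19.1940%
%ΔTR ≈ %ΔP + %ΔQ = (+9.14%) + (-19.1940%) = -10.0540%

-10.05%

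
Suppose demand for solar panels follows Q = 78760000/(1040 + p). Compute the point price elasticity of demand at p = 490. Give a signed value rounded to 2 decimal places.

-0.32

dQ/dp = −78760000/(1040 + p)² = -33.6452. At p = 490, Q = 51477.1.
Ed = (dQ/dp)·(p/Q) = (-33.6452) × (490/51477.1) = -0.3202…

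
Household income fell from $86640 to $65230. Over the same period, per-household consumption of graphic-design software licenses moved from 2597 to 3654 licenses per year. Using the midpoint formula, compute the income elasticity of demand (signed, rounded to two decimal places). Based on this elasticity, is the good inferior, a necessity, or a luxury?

%ΔQ = (3654 − 2597)/[( 2597 + 3654)/2] = 1057/3125.5 = 0.338185…
%ΔIncome = (65230 − 86640)/[( 86640 + 65230)/2] = -21410/75935 = -0.281951…
E_income = (1057/3125.5) / (-21410/75935) = -1.1994…
E_income < 0 ⇒ inferior good.

-1.20; inferior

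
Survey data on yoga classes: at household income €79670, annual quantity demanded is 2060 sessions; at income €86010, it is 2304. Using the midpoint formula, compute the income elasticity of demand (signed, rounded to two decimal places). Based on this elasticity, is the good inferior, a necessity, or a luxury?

%ΔQ = (2304 − 2060)/[( 2060 + 2304)/2] = 244/2182 = 0.111824…
%ΔIncome = (86010 − 79670)/[( 79670 + 86010)/2] = 6340/82840 = 0.076533…
E_income = (244/2182) / (6340/82840) = 1.4611…
E_income > 1 ⇒ normal good, luxury.

1.46; luxury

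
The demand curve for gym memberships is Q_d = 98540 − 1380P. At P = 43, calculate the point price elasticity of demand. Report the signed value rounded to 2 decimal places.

dQ_d/dP = −1380. At P = 43, Q_d = 98540 − 1380(43) = 39200.
Ed = (dQ_d/dP)·(P/Q_d) = −1380 × (43/39200) = -1.5137…

-1.51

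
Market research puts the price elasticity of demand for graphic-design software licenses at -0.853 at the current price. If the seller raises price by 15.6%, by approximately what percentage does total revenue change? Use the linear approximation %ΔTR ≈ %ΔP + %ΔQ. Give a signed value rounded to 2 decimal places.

+2.29%

%ΔQ ≈ Ed × %ΔP = (-0.853) × (+15.6%) = -13.3068%
%ΔTR ≈ %ΔP + %ΔQ = (+15.6%) + (-13.3068%) = +2.2932%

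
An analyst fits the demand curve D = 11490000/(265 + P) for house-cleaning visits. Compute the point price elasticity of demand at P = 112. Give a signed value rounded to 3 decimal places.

dD/dP = −11490000/(265 + P)² = -80.8421. At P = 112, D = 30477.5.
Ed = (dD/dP)·(P/D) = (-80.8421) × (112/30477.5) = -0.29708…

-0.297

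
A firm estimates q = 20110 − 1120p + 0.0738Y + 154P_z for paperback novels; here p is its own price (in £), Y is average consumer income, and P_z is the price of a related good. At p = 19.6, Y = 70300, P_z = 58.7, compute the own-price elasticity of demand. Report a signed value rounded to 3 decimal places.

-1.772

At the given values, q = 20110 − 1120(19.6) + 0.0738(70300) + 154(58.7) = 12385.94.
∂q/∂p = −1120.
E = (-1120) × (19.6/12385.94) = -1.77233…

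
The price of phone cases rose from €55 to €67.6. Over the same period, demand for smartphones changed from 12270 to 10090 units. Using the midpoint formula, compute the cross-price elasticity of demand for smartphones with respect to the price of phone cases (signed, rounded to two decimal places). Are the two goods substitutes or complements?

%ΔQ_{smartphones} = (10090 − 12270)/avg = -2180/11180 = -0.194991…
%ΔP_{phone cases} = (67.6 − 55)/avg = 12.6/61.3 = 0.205546…
E_cross = (-2180/11180) / (12.6/61.3) = -0.9486…
E_cross < 0 ⇒ the goods are complements.

-0.95; complements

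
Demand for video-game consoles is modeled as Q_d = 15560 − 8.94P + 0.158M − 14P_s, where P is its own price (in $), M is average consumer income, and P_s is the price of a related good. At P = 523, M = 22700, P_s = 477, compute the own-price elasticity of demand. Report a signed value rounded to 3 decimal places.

-0.600

At the given values, Q_d = 15560 − 8.94(523) + 0.158(22700) − 14(477) = 7792.98.
∂Q_d/∂P = −8.94.
E = (-8.94) × (523/7792.98) = -0.59997…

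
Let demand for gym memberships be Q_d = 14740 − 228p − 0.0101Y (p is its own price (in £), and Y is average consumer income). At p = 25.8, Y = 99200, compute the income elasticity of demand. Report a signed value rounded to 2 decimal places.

At the given values, Q_d = 14740 − 228(25.8) − 0.0101(99200) = 7855.68.
∂Q_d/∂Y = -0.0101.
E = (-0.0101) × (99200/7855.68) = -0.1275…

-0.13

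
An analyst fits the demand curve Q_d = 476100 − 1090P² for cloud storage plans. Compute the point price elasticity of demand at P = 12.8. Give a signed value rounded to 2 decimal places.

dQ_d/dP = −2·1090·P = -27904. At P = 12.8, Q_d = 297514.4.
Ed = (dQ_d/dP)·(P/Q_d) = (-27904) × (12.8/297514.4) = -1.2005…

-1.20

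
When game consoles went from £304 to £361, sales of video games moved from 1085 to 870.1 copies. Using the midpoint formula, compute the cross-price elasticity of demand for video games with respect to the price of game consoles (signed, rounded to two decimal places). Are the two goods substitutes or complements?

%ΔQ_{video games} = (870.1 − 1085)/avg = -214.9/977.55 = -0.219835…
%ΔP_{game consoles} = (361 − 304)/avg = 57/332.5 = 0.171428…
E_cross = (-214.9/977.55) / (57/332.5) = -1.2823…
E_cross < 0 ⇒ the goods are complements.

-1.28; complements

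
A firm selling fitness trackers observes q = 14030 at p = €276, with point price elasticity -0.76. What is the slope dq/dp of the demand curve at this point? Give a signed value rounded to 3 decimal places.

Ed = (dq/dp)·(p/q) ⇒ dq/dp = Ed·q/p = (-0.76)·14030/276 = -38.63333…

-38.633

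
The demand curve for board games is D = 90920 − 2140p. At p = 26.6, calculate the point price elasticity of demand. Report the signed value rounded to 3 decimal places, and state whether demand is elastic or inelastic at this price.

dD/dp = −2140. At p = 26.6, D = 90920 − 2140(26.6) = 33996.
Ed = (dD/dp)·(p/D) = −2140 × (26.6/33996) = -1.67443…
|Ed| = 1.674 > 1, so demand is elastic.

-1.674; elastic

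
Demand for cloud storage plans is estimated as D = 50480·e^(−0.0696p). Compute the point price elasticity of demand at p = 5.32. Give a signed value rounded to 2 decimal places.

dD/dp = −0.0696·D = -2426.17. At p = 5.32, D = 34858.8.
Ed = (dD/dp)·(p/D) = (-2426.17) × (5.32/34858.8) = -0.3702…

-0.37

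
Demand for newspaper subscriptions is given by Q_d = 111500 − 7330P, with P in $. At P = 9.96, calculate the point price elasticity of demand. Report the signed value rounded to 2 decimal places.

-1.90

dQ_d/dP = −7330. At P = 9.96, Q_d = 111500 − 7330(9.96) = 38493.2.
Ed = (dQ_d/dP)·(P/Q_d) = −7330 × (9.96/38493.2) = -1.8966…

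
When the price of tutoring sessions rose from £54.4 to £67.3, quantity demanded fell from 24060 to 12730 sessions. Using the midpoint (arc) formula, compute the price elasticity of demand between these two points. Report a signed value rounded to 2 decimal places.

%ΔQ = (12730 − 24060) / [(24060 + 12730)/2] = -11330/18395 = -0.615928…
%ΔP = (67.3 − 54.4) / [(54.4 + 67.3)/2] = 12.9/60.85 = 0.211996…
Arc Ed = %ΔQ / %ΔP = (-11330/18395) / (12.9/60.85) = -2.9053…

-2.91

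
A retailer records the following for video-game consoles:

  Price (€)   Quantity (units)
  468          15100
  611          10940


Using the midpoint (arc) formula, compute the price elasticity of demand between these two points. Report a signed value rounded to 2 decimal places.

-1.21

%ΔQ = (10940 − 15100) / [(15100 + 10940)/2] = -4160/13020 = -0.319508…
%ΔP = (611 − 468) / [(468 + 611)/2] = 143/539.5 = 0.265060…
Arc Ed = %ΔQ / %ΔP = (-4160/13020) / (143/539.5) = -1.2054…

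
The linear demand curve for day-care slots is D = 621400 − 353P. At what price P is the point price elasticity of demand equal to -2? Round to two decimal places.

Ed = −353P/(621400 − 353P). Set this equal to -2:
353P = 2·(621400 − 353P) ⇒ 353P(1 + 2) = 2·621400
P = 2·621400 / (353·3) = 1173.5599…

1173.56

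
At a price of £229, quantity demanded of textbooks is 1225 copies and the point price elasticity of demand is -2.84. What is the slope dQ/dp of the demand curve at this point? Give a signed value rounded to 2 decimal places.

-15.19

Ed = (dQ/dp)·(p/Q) ⇒ dQ/dp = Ed·Q/p = (-2.84)·1225/229 = -15.1921…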